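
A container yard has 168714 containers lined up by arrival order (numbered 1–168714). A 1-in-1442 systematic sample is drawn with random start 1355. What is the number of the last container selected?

k = 1442
117th selection = r + (117−1)·k = 1355 + 116×1442 = 1355 + 167272 = 168627

168627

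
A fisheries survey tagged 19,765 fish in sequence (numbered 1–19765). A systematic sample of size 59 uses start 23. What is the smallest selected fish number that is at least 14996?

15098

k = 19765/59 = 335
Steps past start: ⌈(14996 − 23)/335⌉ = ⌈14973/335⌉ = 45
Selected fish: 23 + 45×335 = 15098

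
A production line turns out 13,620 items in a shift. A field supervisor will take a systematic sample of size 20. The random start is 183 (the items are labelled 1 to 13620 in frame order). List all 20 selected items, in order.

k = N/n = 13620/20 = 681
item 1: 183
item 2: 183 + 681 = 864
item 3: 864 + 681 = 1545
item 4: 1545 + 681 = 2226
item 5: 2226 + 681 = 2907
item 6: 2907 + 681 = 3588
item 7: 3588 + 681 = 4269
item 8: 4269 + 681 = 4950
item 9: 4950 + 681 = 5631
item 10: 5631 + 681 = 6312
item 11: 6312 + 681 = 6993
item 12: 6993 + 681 = 7674
item 13: 7674 + 681 = 8355
item 14: 8355 + 681 = 9036
item 15: 9036 + 681 = 9717
item 16: 9717 + 681 = 10398
item 17: 10398 + 681 = 11079
item 18: 11079 + 681 = 11760
item 19: 11760 + 681 = 12441
item 20: 12441 + 681 = 13122

183, 864, 1545, 2226, 2907, 3588, 4269, 4950, 5631, 6312, 6993, 7674, 8355, 9036, 9717, 10398, 11079, 11760, 12441, 13122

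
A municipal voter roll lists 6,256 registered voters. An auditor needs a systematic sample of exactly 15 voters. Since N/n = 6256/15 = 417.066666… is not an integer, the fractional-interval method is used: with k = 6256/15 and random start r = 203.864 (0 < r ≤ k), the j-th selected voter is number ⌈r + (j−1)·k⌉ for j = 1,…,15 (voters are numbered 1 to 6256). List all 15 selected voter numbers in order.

j=1: r + 0k = 203.864 → ⌈·⌉ = 204
j=2: r + 1k = 620.930666… → ⌈·⌉ = 621
j=3: r + 2k = 1037.997333… → ⌈·⌉ = 1038
j=4: r + 3k = 1455.064 → ⌈·⌉ = 1456
j=5: r + 4k = 1872.130666… → ⌈·⌉ = 1873
j=6: r + 5k = 2289.197333… → ⌈·⌉ = 2290
j=7: r + 6k = 2706.264 → ⌈·⌉ = 2707
j=8: r + 7k = 3123.330666… → ⌈·⌉ = 3124
j=9: r + 8k = 3540.397333… → ⌈·⌉ = 3541
j=10: r + 9k = 3957.464 → ⌈·⌉ = 3958
j=11: r + 10k = 4374.530666… → ⌈·⌉ = 4375
j=12: r + 11k = 4791.597333… → ⌈·⌉ = 4792
j=13: r + 12k = 5208.664 → ⌈·⌉ = 5209
j=14: r + 13k = 5625.730666… → ⌈·⌉ = 5626
j=15: r + 14k = 6042.797333… → ⌈·⌉ = 6043

204, 621, 1038, 1456, 1873, 2290, 2707, 3124, 3541, 3958, 4375, 4792, 5209, 5626, 6043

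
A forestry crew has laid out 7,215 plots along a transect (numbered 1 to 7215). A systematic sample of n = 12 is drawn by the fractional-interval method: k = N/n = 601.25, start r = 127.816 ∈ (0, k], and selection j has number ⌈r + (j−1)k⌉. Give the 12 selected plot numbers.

128, 730, 1331, 1932, 2533, 3135, 3736, 4337, 4938, 5540, 6141, 6742

j=1: r + 0k = 127.816 → ⌈·⌉ = 128
j=2: r + 1k = 729.066 → ⌈·⌉ = 730
j=3: r + 2k = 1330.316 → ⌈·⌉ = 1331
j=4: r + 3k = 1931.566 → ⌈·⌉ = 1932
j=5: r + 4k = 2532.816 → ⌈·⌉ = 2533
j=6: r + 5k = 3134.066 → ⌈·⌉ = 3135
j=7: r + 6k = 3735.316 → ⌈·⌉ = 3736
j=8: r + 7k = 4336.566 → ⌈·⌉ = 4337
j=9: r + 8k = 4937.816 → ⌈·⌉ = 4938
j=10: r + 9k = 5539.066 → ⌈·⌉ = 5540
j=11: r + 10k = 6140.316 → ⌈·⌉ = 6141
j=12: r + 11k = 6741.566 → ⌈·⌉ = 6742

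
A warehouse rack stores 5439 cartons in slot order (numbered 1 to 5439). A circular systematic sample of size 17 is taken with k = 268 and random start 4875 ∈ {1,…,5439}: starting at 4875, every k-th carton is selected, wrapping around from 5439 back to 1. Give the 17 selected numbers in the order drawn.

4875, 5143, 5411, 240, 508, 776, 1044, 1312, 1580, 1848, 2116, 2384, 2652, 2920, 3188, 3456, 3724

Selection 1: 4875
Selection 2: 4875 + 268 = 5143
Selection 3: 5143 + 268 = 5411
Selection 4: 5411 + 268 = 5679 → 5679 − 5439 = 240
Selection 5: 240 + 268 = 508
Selection 6: 508 + 268 = 776
Selection 7: 776 + 268 = 1044
Selection 8: 1044 + 268 = 1312
Selection 9: 1312 + 268 = 1580
Selection 10: 1580 + 268 = 1848
Selection 11: 1848 + 268 = 2116
Selection 12: 2116 + 268 = 2384
Selection 13: 2384 + 268 = 2652
Selection 14: 2652 + 268 = 2920
Selection 15: 2920 + 268 = 3188
Selection 16: 3188 + 268 = 3456
Selection 17: 3456 + 268 = 3724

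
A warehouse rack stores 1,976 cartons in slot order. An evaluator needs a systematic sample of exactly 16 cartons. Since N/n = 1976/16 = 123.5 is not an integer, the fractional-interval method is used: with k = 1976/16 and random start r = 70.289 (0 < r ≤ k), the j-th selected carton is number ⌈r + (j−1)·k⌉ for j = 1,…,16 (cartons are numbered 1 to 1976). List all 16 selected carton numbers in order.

j=1: r + 0k = 70.289 → ⌈·⌉ = 71
j=2: r + 1k = 193.789 → ⌈·⌉ = 194
j=3: r + 2k = 317.289 → ⌈·⌉ = 318
j=4: r + 3k = 440.789 → ⌈·⌉ = 441
j=5: r + 4k = 564.289 → ⌈·⌉ = 565
j=6: r + 5k = 687.789 → ⌈·⌉ = 688
j=7: r + 6k = 811.289 → ⌈·⌉ = 812
j=8: r + 7k = 934.789 → ⌈·⌉ = 935
j=9: r + 8k = 1058.289 → ⌈·⌉ = 1059
j=10: r + 9k = 1181.789 → ⌈·⌉ = 1182
j=11: r + 10k = 1305.289 → ⌈·⌉ = 1306
j=12: r + 11k = 1428.789 → ⌈·⌉ = 1429
j=13: r + 12k = 1552.289 → ⌈·⌉ = 1553
j=14: r + 13k = 1675.789 → ⌈·⌉ = 1676
j=15: r + 14k = 1799.289 → ⌈·⌉ = 1800
j=16: r + 15k = 1922.789 → ⌈·⌉ = 1923

71, 194, 318, 441, 565, 688, 812, 935, 1059, 1182, 1306, 1429, 1553, 1676, 1800, 1923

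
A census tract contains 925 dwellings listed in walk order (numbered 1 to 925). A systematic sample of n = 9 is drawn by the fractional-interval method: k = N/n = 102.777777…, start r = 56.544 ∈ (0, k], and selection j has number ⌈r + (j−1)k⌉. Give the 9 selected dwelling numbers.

57, 160, 263, 365, 468, 571, 674, 776, 879

j=1: r + 0k = 56.544 → ⌈·⌉ = 57
j=2: r + 1k = 159.321777… → ⌈·⌉ = 160
j=3: r + 2k = 262.099555… → ⌈·⌉ = 263
j=4: r + 3k = 364.877333… → ⌈·⌉ = 365
j=5: r + 4k = 467.655111… → ⌈·⌉ = 468
j=6: r + 5k = 570.432888… → ⌈·⌉ = 571
j=7: r + 6k = 673.210666… → ⌈·⌉ = 674
j=8: r + 7k = 775.988444… → ⌈·⌉ = 776
j=9: r + 8k = 878.766222… → ⌈·⌉ = 879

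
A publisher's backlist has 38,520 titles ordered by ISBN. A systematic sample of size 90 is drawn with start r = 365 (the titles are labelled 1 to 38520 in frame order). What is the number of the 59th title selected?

25189

k = 38520/90 = 428
59th selection = r + (59−1)·k = 365 + 58×428 = 365 + 24824 = 25189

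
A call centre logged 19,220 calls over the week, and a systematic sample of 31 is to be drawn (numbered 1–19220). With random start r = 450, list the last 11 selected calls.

12850, 13470, 14090, 14710, 15330, 15950, 16570, 17190, 17810, 18430, 19050

k = N/n = 19220/31 = 620
21st selection = 450 + 20×620 = 12850
22nd: 12850 + 620 = 13470
23rd: 13470 + 620 = 14090
24th: 14090 + 620 = 14710
25th: 14710 + 620 = 15330
26th: 15330 + 620 = 15950
27th: 15950 + 620 = 16570
28th: 16570 + 620 = 17190
29th: 17190 + 620 = 17810
30th: 17810 + 620 = 18430
31st: 18430 + 620 = 19050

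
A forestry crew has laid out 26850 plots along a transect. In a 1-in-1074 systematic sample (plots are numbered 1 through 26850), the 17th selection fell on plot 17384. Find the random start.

k = 1074
r = 17384 − (17−1)×1074 = 17384 − 17184 = 200

200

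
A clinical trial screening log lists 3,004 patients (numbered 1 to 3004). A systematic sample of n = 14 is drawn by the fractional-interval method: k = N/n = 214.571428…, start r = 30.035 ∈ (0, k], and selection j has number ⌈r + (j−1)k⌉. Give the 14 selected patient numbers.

j=1: r + 0k = 30.035 → ⌈·⌉ = 31
j=2: r + 1k = 244.606428… → ⌈·⌉ = 245
j=3: r + 2k = 459.177857… → ⌈·⌉ = 460
j=4: r + 3k = 673.749285… → ⌈·⌉ = 674
j=5: r + 4k = 888.320714… → ⌈·⌉ = 889
j=6: r + 5k = 1102.892142… → ⌈·⌉ = 1103
j=7: r + 6k = 1317.463571… → ⌈·⌉ = 1318
j=8: r + 7k = 1532.035 → ⌈·⌉ = 1533
j=9: r + 8k = 1746.606428… → ⌈·⌉ = 1747
j=10: r + 9k = 1961.177857… → ⌈·⌉ = 1962
j=11: r + 10k = 2175.749285… → ⌈·⌉ = 2176
j=12: r + 11k = 2390.320714… → ⌈·⌉ = 2391
j=13: r + 12k = 2604.892142… → ⌈·⌉ = 2605
j=14: r + 13k = 2819.463571… → ⌈·⌉ = 2820

31, 245, 460, 674, 889, 1103, 1318, 1533, 1747, 1962, 2176, 2391, 2605, 2820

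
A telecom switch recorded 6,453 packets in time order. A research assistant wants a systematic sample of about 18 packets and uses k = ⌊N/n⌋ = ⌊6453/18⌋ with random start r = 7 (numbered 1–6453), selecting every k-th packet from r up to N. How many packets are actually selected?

k = ⌊6453/18⌋ = 358
Achieved size = ⌊(6453 − 7)/358⌋ + 1 = ⌊6446/358⌋ + 1 = 18 + 1 = 19
(last selection: 7 + 18×358 = 6451 ≤ 6453; next would be 6809 > 6453)

19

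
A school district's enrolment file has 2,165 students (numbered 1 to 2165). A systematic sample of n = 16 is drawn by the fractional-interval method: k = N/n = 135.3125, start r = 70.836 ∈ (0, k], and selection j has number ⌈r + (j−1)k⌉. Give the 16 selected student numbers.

j=1: r + 0k = 70.836 → ⌈·⌉ = 71
j=2: r + 1k = 206.1485 → ⌈·⌉ = 207
j=3: r + 2k = 341.461 → ⌈·⌉ = 342
j=4: r + 3k = 476.7735 → ⌈·⌉ = 477
j=5: r + 4k = 612.086 → ⌈·⌉ = 613
j=6: r + 5k = 747.3985 → ⌈·⌉ = 748
j=7: r + 6k = 882.711 → ⌈·⌉ = 883
j=8: r + 7k = 1018.0235 → ⌈·⌉ = 1019
j=9: r + 8k = 1153.336 → ⌈·⌉ = 1154
j=10: r + 9k = 1288.6485 → ⌈·⌉ = 1289
j=11: r + 10k = 1423.961 → ⌈·⌉ = 1424
j=12: r + 11k = 1559.2735 → ⌈·⌉ = 1560
j=13: r + 12k = 1694.586 → ⌈·⌉ = 1695
j=14: r + 13k = 1829.8985 → ⌈·⌉ = 1830
j=15: r + 14k = 1965.211 → ⌈·⌉ = 1966
j=16: r + 15k = 2100.5235 → ⌈·⌉ = 2101

71, 207, 342, 477, 613, 748, 883, 1019, 1154, 1289, 1424, 1560, 1695, 1830, 1966, 2101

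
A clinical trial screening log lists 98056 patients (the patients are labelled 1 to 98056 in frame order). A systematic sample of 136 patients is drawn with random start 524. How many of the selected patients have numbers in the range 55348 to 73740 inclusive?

k = 98056/136 = 721
First selection ≥ 55348: 524 + ⌈(55348−524)/721⌉·721 = 524 + 77×721 = 56041
Last selection ≤ 73740: 524 + ⌊(73740−524)/721⌋·721 = 524 + 101×721 = 73345
Count = 101 − 77 + 1 = 25

25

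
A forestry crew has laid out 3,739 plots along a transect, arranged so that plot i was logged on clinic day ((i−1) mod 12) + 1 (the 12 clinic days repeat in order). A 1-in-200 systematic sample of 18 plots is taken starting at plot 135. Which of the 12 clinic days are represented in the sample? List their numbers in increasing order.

3, 7, 11

Consecutive selections differ by k = 200, so their clinic day numbers differ by 200 mod 12 = 8.
gcd(200, 12) = 4, so the sample visits 12/4 = 3 distinct residues mod 12.
Start 135 is clinic day 3; the clinic days hit are 3, 7, 11.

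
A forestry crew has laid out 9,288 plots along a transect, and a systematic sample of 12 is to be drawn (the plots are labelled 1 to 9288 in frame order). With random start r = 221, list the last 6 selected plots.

4865, 5639, 6413, 7187, 7961, 8735

k = N/n = 9288/12 = 774
7th selection = 221 + 6×774 = 4865
8th: 4865 + 774 = 5639
9th: 5639 + 774 = 6413
10th: 6413 + 774 = 7187
11th: 7187 + 774 = 7961
12th: 7961 + 774 = 8735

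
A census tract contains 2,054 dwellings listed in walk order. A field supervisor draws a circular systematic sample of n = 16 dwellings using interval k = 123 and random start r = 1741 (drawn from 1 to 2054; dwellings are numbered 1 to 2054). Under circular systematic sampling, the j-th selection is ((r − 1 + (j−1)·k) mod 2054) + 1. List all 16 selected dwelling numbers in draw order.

Selection 1: 1741
Selection 2: 1741 + 123 = 1864
Selection 3: 1864 + 123 = 1987
Selection 4: 1987 + 123 = 2110 → 2110 − 2054 = 56
Selection 5: 56 + 123 = 179
Selection 6: 179 + 123 = 302
Selection 7: 302 + 123 = 425
Selection 8: 425 + 123 = 548
Selection 9: 548 + 123 = 671
Selection 10: 671 + 123 = 794
Selection 11: 794 + 123 = 917
Selection 12: 917 + 123 = 1040
Selection 13: 1040 + 123 = 1163
Selection 14: 1163 + 123 = 1286
Selection 15: 1286 + 123 = 1409
Selection 16: 1409 + 123 = 1532

1741, 1864, 1987, 56, 179, 302, 425, 548, 671, 794, 917, 1040, 1163, 1286, 1409, 1532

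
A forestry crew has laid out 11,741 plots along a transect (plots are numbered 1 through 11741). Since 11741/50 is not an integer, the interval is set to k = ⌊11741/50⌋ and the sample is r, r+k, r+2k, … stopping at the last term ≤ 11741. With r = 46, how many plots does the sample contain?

k = ⌊11741/50⌋ = 234
Achieved size = ⌊(11741 − 46)/234⌋ + 1 = ⌊11695/234⌋ + 1 = 49 + 1 = 50
(last selection: 46 + 49×234 = 11512 ≤ 11741; next would be 11746 > 11741)

50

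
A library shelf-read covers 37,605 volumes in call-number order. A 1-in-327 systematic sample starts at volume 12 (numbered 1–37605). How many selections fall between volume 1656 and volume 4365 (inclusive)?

k = 327
First selection ≥ 1656: 12 + ⌈(1656−12)/327⌉·327 = 12 + 6×327 = 1974
Last selection ≤ 4365: 12 + ⌊(4365−12)/327⌋·327 = 12 + 13×327 = 4263
Count = 13 − 6 + 1 = 8

8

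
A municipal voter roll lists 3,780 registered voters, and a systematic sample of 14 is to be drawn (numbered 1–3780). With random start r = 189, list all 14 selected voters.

189, 459, 729, 999, 1269, 1539, 1809, 2079, 2349, 2619, 2889, 3159, 3429, 3699

k = N/n = 3780/14 = 270
voter 1: 189
voter 2: 189 + 270 = 459
voter 3: 459 + 270 = 729
voter 4: 729 + 270 = 999
voter 5: 999 + 270 = 1269
voter 6: 1269 + 270 = 1539
voter 7: 1539 + 270 = 1809
voter 8: 1809 + 270 = 2079
voter 9: 2079 + 270 = 2349
voter 10: 2349 + 270 = 2619
voter 11: 2619 + 270 = 2889
voter 12: 2889 + 270 = 3159
voter 13: 3159 + 270 = 3429
voter 14: 3429 + 270 = 3699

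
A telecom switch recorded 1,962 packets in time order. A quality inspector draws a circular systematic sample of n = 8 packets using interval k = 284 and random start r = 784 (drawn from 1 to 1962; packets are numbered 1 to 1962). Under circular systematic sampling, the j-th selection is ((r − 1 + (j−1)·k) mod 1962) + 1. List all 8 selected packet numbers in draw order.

Selection 1: 784
Selection 2: 784 + 284 = 1068
Selection 3: 1068 + 284 = 1352
Selection 4: 1352 + 284 = 1636
Selection 5: 1636 + 284 = 1920
Selection 6: 1920 + 284 = 2204 → 2204 − 1962 = 242
Selection 7: 242 + 284 = 526
Selection 8: 526 + 284 = 810

784, 1068, 1352, 1636, 1920, 242, 526, 810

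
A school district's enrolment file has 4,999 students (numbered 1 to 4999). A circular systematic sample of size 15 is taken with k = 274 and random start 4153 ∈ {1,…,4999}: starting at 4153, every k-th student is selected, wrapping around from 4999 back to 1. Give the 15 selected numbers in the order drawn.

4153, 4427, 4701, 4975, 250, 524, 798, 1072, 1346, 1620, 1894, 2168, 2442, 2716, 2990

Selection 1: 4153
Selection 2: 4153 + 274 = 4427
Selection 3: 4427 + 274 = 4701
Selection 4: 4701 + 274 = 4975
Selection 5: 4975 + 274 = 5249 → 5249 − 4999 = 250
Selection 6: 250 + 274 = 524
Selection 7: 524 + 274 = 798
Selection 8: 798 + 274 = 1072
Selection 9: 1072 + 274 = 1346
Selection 10: 1346 + 274 = 1620
Selection 11: 1620 + 274 = 1894
Selection 12: 1894 + 274 = 2168
Selection 13: 2168 + 274 = 2442
Selection 14: 2442 + 274 = 2716
Selection 15: 2716 + 274 = 2990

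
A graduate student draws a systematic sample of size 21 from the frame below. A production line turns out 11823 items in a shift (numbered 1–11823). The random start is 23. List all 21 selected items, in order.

k = N/n = 11823/21 = 563
item 1: 23
item 2: 23 + 563 = 586
item 3: 586 + 563 = 1149
item 4: 1149 + 563 = 1712
item 5: 1712 + 563 = 2275
item 6: 2275 + 563 = 2838
item 7: 2838 + 563 = 3401
item 8: 3401 + 563 = 3964
item 9: 3964 + 563 = 4527
item 10: 4527 + 563 = 5090
item 11: 5090 + 563 = 5653
item 12: 5653 + 563 = 6216
item 13: 6216 + 563 = 6779
item 14: 6779 + 563 = 7342
item 15: 7342 + 563 = 7905
item 16: 7905 + 563 = 8468
item 17: 8468 + 563 = 9031
item 18: 9031 + 563 = 9594
item 19: 9594 + 563 = 10157
item 20: 10157 + 563 = 10720
item 21: 10720 + 563 = 11283

23, 586, 1149, 1712, 2275, 2838, 3401, 3964, 4527, 5090, 5653, 6216, 6779, 7342, 7905, 8468, 9031, 9594, 10157, 10720, 11283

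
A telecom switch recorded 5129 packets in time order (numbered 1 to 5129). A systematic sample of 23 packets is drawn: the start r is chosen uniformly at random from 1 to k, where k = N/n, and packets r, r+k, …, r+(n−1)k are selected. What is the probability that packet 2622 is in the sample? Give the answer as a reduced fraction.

1/223

k = 5129/23 = 223.
Packet 2622 is selected iff r ≡ 2622 (mod 223); exactly one such r in {1,…,223}.
Inclusion probability = 1/223.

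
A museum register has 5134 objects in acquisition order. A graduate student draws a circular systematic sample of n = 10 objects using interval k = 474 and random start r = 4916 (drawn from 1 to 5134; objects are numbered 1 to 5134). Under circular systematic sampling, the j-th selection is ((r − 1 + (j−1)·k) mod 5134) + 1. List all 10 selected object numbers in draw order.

Selection 1: 4916
Selection 2: 4916 + 474 = 5390 → 5390 − 5134 = 256
Selection 3: 256 + 474 = 730
Selection 4: 730 + 474 = 1204
Selection 5: 1204 + 474 = 1678
Selection 6: 1678 + 474 = 2152
Selection 7: 2152 + 474 = 2626
Selection 8: 2626 + 474 = 3100
Selection 9: 3100 + 474 = 3574
Selection 10: 3574 + 474 = 4048

4916, 256, 730, 1204, 1678, 2152, 2626, 3100, 3574, 4048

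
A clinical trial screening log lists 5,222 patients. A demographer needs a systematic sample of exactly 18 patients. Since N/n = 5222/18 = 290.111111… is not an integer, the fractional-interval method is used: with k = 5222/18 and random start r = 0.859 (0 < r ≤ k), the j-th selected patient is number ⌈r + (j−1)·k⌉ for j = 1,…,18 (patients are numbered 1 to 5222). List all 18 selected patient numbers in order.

j=1: r + 0k = 0.859 → ⌈·⌉ = 1
j=2: r + 1k = 290.970111… → ⌈·⌉ = 291
j=3: r + 2k = 581.081222… → ⌈·⌉ = 582
j=4: r + 3k = 871.192333… → ⌈·⌉ = 872
j=5: r + 4k = 1161.303444… → ⌈·⌉ = 1162
j=6: r + 5k = 1451.414555… → ⌈·⌉ = 1452
j=7: r + 6k = 1741.525666… → ⌈·⌉ = 1742
j=8: r + 7k = 2031.636777… → ⌈·⌉ = 2032
j=9: r + 8k = 2321.747888… → ⌈·⌉ = 2322
j=10: r + 9k = 2611.859 → ⌈·⌉ = 2612
j=11: r + 10k = 2901.970111… → ⌈·⌉ = 2902
j=12: r + 11k = 3192.081222… → ⌈·⌉ = 3193
j=13: r + 12k = 3482.192333… → ⌈·⌉ = 3483
j=14: r + 13k = 3772.303444… → ⌈·⌉ = 3773
j=15: r + 14k = 4062.414555… → ⌈·⌉ = 4063
j=16: r + 15k = 4352.525666… → ⌈·⌉ = 4353
j=17: r + 16k = 4642.636777… → ⌈·⌉ = 4643
j=18: r + 17k = 4932.747888… → ⌈·⌉ = 4933

1, 291, 582, 872, 1162, 1452, 1742, 2032, 2322, 2612, 2902, 3193, 3483, 3773, 4063, 4353, 4643, 4933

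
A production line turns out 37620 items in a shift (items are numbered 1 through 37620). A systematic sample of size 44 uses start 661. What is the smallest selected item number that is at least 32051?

32296

k = 37620/44 = 855
Steps past start: ⌈(32051 − 661)/855⌉ = ⌈31390/855⌉ = 37
Selected item: 661 + 37×855 = 32296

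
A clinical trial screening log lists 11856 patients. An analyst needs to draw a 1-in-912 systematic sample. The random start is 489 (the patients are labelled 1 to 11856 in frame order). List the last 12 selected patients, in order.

1401, 2313, 3225, 4137, 5049, 5961, 6873, 7785, 8697, 9609, 10521, 11433

2nd selection = 489 + 1×912 = 1401
3rd: 1401 + 912 = 2313
4th: 2313 + 912 = 3225
5th: 3225 + 912 = 4137
6th: 4137 + 912 = 5049
7th: 5049 + 912 = 5961
8th: 5961 + 912 = 6873
9th: 6873 + 912 = 7785
10th: 7785 + 912 = 8697
11th: 8697 + 912 = 9609
12th: 9609 + 912 = 10521
13th: 10521 + 912 = 11433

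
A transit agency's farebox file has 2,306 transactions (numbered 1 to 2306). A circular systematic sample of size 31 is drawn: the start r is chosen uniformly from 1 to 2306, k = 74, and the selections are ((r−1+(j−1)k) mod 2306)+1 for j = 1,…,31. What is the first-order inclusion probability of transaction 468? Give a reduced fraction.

31/2306

For each position j, as r ranges over 1…2306 the j-th selection hits every transaction exactly once, so transaction 468 is selected for exactly 31 of the 2306 starts.
Inclusion probability = 31/2306.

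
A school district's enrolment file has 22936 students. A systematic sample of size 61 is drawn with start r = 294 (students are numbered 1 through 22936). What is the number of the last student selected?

22854

k = 22936/61 = 376
61st selection = r + (61−1)·k = 294 + 60×376 = 294 + 22560 = 22854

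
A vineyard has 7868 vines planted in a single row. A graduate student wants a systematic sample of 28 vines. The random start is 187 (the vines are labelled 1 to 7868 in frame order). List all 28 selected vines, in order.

k = N/n = 7868/28 = 281
vine 1: 187
vine 2: 187 + 281 = 468
vine 3: 468 + 281 = 749
vine 4: 749 + 281 = 1030
vine 5: 1030 + 281 = 1311
vine 6: 1311 + 281 = 1592
vine 7: 1592 + 281 = 1873
vine 8: 1873 + 281 = 2154
vine 9: 2154 + 281 = 2435
vine 10: 2435 + 281 = 2716
vine 11: 2716 + 281 = 2997
vine 12: 2997 + 281 = 3278
vine 13: 3278 + 281 = 3559
vine 14: 3559 + 281 = 3840
vine 15: 3840 + 281 = 4121
vine 16: 4121 + 281 = 4402
vine 17: 4402 + 281 = 4683
vine 18: 4683 + 281 = 4964
vine 19: 4964 + 281 = 5245
vine 20: 5245 + 281 = 5526
vine 21: 5526 + 281 = 5807
vine 22: 5807 + 281 = 6088
vine 23: 6088 + 281 = 6369
vine 24: 6369 + 281 = 6650
vine 25: 6650 + 281 = 6931
vine 26: 6931 + 281 = 7212
vine 27: 7212 + 281 = 7493
vine 28: 7493 + 281 = 7774

187, 468, 749, 1030, 1311, 1592, 1873, 2154, 2435, 2716, 2997, 3278, 3559, 3840, 4121, 4402, 4683, 4964, 5245, 5526, 5807, 6088, 6369, 6650, 6931, 7212, 7493, 7774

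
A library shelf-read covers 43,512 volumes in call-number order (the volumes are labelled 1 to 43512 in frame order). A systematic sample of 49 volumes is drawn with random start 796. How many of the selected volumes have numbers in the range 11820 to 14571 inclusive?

k = 43512/49 = 888
First selection ≥ 11820: 796 + ⌈(11820−796)/888⌉·888 = 796 + 13×888 = 12340
Last selection ≤ 14571: 796 + ⌊(14571−796)/888⌋·888 = 796 + 15×888 = 14116
Count = 15 − 13 + 1 = 3

3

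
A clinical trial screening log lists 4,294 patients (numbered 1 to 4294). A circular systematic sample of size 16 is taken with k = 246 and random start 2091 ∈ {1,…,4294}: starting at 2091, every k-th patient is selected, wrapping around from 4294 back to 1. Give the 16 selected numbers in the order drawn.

Selection 1: 2091
Selection 2: 2091 + 246 = 2337
Selection 3: 2337 + 246 = 2583
Selection 4: 2583 + 246 = 2829
Selection 5: 2829 + 246 = 3075
Selection 6: 3075 + 246 = 3321
Selection 7: 3321 + 246 = 3567
Selection 8: 3567 + 246 = 3813
Selection 9: 3813 + 246 = 4059
Selection 10: 4059 + 246 = 4305 → 4305 − 4294 = 11
Selection 11: 11 + 246 = 257
Selection 12: 257 + 246 = 503
Selection 13: 503 + 246 = 749
Selection 14: 749 + 246 = 995
Selection 15: 995 + 246 = 1241
Selection 16: 1241 + 246 = 1487

2091, 2337, 2583, 2829, 3075, 3321, 3567, 3813, 4059, 11, 257, 503, 749, 995, 1241, 1487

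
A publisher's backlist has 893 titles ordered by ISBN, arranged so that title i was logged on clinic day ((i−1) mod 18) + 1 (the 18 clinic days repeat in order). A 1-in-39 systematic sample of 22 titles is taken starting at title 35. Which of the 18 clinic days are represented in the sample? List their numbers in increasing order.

Consecutive selections differ by k = 39, so their clinic day numbers differ by 39 mod 18 = 3.
gcd(39, 18) = 3, so the sample visits 18/3 = 6 distinct residues mod 18.
Start 35 is clinic day 17; the clinic days hit are 2, 5, 8, 11, 14, 17.

2, 5, 8, 11, 14, 17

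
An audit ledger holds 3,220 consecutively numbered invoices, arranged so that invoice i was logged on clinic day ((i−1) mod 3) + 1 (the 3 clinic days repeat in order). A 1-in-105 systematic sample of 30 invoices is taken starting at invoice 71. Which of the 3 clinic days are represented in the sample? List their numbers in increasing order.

Consecutive selections differ by k = 105, so their clinic day numbers differ by 105 mod 3 = 0.
gcd(105, 3) = 3, so the sample visits 3/3 = 1 distinct residues mod 3.
Start 71 is clinic day 2; the clinic days hit are 2.

2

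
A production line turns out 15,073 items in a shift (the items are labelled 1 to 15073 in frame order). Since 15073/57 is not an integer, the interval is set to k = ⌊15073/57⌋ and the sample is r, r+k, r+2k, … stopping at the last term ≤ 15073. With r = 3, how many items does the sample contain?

k = ⌊15073/57⌋ = 264
Achieved size = ⌊(15073 − 3)/264⌋ + 1 = ⌊15070/264⌋ + 1 = 57 + 1 = 58
(last selection: 3 + 57×264 = 15051 ≤ 15073; next would be 15315 > 15073)

58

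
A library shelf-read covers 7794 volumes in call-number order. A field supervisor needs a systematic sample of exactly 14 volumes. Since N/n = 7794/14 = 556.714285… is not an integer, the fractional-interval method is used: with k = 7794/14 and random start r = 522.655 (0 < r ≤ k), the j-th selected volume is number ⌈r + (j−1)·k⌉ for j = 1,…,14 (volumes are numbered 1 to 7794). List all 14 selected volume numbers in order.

j=1: r + 0k = 522.655 → ⌈·⌉ = 523
j=2: r + 1k = 1079.369285… → ⌈·⌉ = 1080
j=3: r + 2k = 1636.083571… → ⌈·⌉ = 1637
j=4: r + 3k = 2192.797857… → ⌈·⌉ = 2193
j=5: r + 4k = 2749.512142… → ⌈·⌉ = 2750
j=6: r + 5k = 3306.226428… → ⌈·⌉ = 3307
j=7: r + 6k = 3862.940714… → ⌈·⌉ = 3863
j=8: r + 7k = 4419.655 → ⌈·⌉ = 4420
j=9: r + 8k = 4976.369285… → ⌈·⌉ = 4977
j=10: r + 9k = 5533.083571… → ⌈·⌉ = 5534
j=11: r + 10k = 6089.797857… → ⌈·⌉ = 6090
j=12: r + 11k = 6646.512142… → ⌈·⌉ = 6647
j=13: r + 12k = 7203.226428… → ⌈·⌉ = 7204
j=14: r + 13k = 7759.940714… → ⌈·⌉ = 7760

523, 1080, 1637, 2193, 2750, 3307, 3863, 4420, 4977, 5534, 6090, 6647, 7204, 7760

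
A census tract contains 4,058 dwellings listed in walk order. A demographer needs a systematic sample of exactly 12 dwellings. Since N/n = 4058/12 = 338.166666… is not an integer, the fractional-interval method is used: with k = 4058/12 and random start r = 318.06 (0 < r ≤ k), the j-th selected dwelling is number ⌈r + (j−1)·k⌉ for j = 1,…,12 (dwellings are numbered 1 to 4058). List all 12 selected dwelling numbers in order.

319, 657, 995, 1333, 1671, 2009, 2348, 2686, 3024, 3362, 3700, 4038

j=1: r + 0k = 318.06 → ⌈·⌉ = 319
j=2: r + 1k = 656.226666… → ⌈·⌉ = 657
j=3: r + 2k = 994.393333… → ⌈·⌉ = 995
j=4: r + 3k = 1332.56 → ⌈·⌉ = 1333
j=5: r + 4k = 1670.726666… → ⌈·⌉ = 1671
j=6: r + 5k = 2008.893333… → ⌈·⌉ = 2009
j=7: r + 6k = 2347.06 → ⌈·⌉ = 2348
j=8: r + 7k = 2685.226666… → ⌈·⌉ = 2686
j=9: r + 8k = 3023.393333… → ⌈·⌉ = 3024
j=10: r + 9k = 3361.56 → ⌈·⌉ = 3362
j=11: r + 10k = 3699.726666… → ⌈·⌉ = 3700
j=12: r + 11k = 4037.893333… → ⌈·⌉ = 4038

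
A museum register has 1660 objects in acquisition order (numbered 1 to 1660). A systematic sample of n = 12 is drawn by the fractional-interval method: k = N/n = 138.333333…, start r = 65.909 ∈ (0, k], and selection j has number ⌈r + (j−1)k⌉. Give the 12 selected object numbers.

j=1: r + 0k = 65.909 → ⌈·⌉ = 66
j=2: r + 1k = 204.242333… → ⌈·⌉ = 205
j=3: r + 2k = 342.575666… → ⌈·⌉ = 343
j=4: r + 3k = 480.909 → ⌈·⌉ = 481
j=5: r + 4k = 619.242333… → ⌈·⌉ = 620
j=6: r + 5k = 757.575666… → ⌈·⌉ = 758
j=7: r + 6k = 895.909 → ⌈·⌉ = 896
j=8: r + 7k = 1034.242333… → ⌈·⌉ = 1035
j=9: r + 8k = 1172.575666… → ⌈·⌉ = 1173
j=10: r + 9k = 1310.909 → ⌈·⌉ = 1311
j=11: r + 10k = 1449.242333… → ⌈·⌉ = 1450
j=12: r + 11k = 1587.575666… → ⌈·⌉ = 1588

66, 205, 343, 481, 620, 758, 896, 1035, 1173, 1311, 1450, 1588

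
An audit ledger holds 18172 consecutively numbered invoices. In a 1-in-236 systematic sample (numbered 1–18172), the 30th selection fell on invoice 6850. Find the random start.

k = 236
r = 6850 − (30−1)×236 = 6850 − 6844 = 6

6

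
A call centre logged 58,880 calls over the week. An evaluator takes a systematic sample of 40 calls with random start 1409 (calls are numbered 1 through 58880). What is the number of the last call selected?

58817

k = 58880/40 = 1472
40th selection = r + (40−1)·k = 1409 + 39×1472 = 1409 + 57408 = 58817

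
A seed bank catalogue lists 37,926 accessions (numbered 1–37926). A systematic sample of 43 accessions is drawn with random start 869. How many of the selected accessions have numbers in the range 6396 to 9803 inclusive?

4

k = 37926/43 = 882
First selection ≥ 6396: 869 + ⌈(6396−869)/882⌉·882 = 869 + 7×882 = 7043
Last selection ≤ 9803: 869 + ⌊(9803−869)/882⌋·882 = 869 + 10×882 = 9689
Count = 10 − 7 + 1 = 4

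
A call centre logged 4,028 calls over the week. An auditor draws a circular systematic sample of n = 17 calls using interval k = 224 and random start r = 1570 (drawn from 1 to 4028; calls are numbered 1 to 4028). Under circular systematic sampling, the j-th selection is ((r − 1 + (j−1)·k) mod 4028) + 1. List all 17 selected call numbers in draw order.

Selection 1: 1570
Selection 2: 1570 + 224 = 1794
Selection 3: 1794 + 224 = 2018
Selection 4: 2018 + 224 = 2242
Selection 5: 2242 + 224 = 2466
Selection 6: 2466 + 224 = 2690
Selection 7: 2690 + 224 = 2914
Selection 8: 2914 + 224 = 3138
Selection 9: 3138 + 224 = 3362
Selection 10: 3362 + 224 = 3586
Selection 11: 3586 + 224 = 3810
Selection 12: 3810 + 224 = 4034 → 4034 − 4028 = 6
Selection 13: 6 + 224 = 230
Selection 14: 230 + 224 = 454
Selection 15: 454 + 224 = 678
Selection 16: 678 + 224 = 902
Selection 17: 902 + 224 = 1126

1570, 1794, 2018, 2242, 2466, 2690, 2914, 3138, 3362, 3586, 3810, 6, 230, 454, 678, 902, 1126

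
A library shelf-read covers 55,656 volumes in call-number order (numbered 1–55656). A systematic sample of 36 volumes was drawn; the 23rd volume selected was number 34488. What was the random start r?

476

k = 55656/36 = 1546
r = 34488 − (23−1)×1546 = 34488 − 34012 = 476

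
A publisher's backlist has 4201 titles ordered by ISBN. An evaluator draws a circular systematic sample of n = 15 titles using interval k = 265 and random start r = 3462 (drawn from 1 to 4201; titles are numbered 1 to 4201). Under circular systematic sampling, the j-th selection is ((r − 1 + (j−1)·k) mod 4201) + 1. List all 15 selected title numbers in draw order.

Selection 1: 3462
Selection 2: 3462 + 265 = 3727
Selection 3: 3727 + 265 = 3992
Selection 4: 3992 + 265 = 4257 → 4257 − 4201 = 56
Selection 5: 56 + 265 = 321
Selection 6: 321 + 265 = 586
Selection 7: 586 + 265 = 851
Selection 8: 851 + 265 = 1116
Selection 9: 1116 + 265 = 1381
Selection 10: 1381 + 265 = 1646
Selection 11: 1646 + 265 = 1911
Selection 12: 1911 + 265 = 2176
Selection 13: 2176 + 265 = 2441
Selection 14: 2441 + 265 = 2706
Selection 15: 2706 + 265 = 2971

3462, 3727, 3992, 56, 321, 586, 851, 1116, 1381, 1646, 1911, 2176, 2441, 2706, 2971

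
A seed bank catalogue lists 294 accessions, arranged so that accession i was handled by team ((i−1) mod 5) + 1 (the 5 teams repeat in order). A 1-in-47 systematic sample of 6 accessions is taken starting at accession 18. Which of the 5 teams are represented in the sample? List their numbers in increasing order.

1, 2, 3, 4, 5

Consecutive selections differ by k = 47, so their team numbers differ by 47 mod 5 = 2.
gcd(47, 5) = 1, so the sample visits 5/1 = 5 distinct residues mod 5.
Start 18 is team 3; the teams hit are 1, 2, 3, 4, 5.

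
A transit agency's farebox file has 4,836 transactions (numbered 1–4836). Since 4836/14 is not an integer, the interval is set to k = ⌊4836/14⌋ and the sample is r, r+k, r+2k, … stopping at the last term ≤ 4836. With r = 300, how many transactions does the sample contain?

k = ⌊4836/14⌋ = 345
Achieved size = ⌊(4836 − 300)/345⌋ + 1 = ⌊4536/345⌋ + 1 = 13 + 1 = 14
(last selection: 300 + 13×345 = 4785 ≤ 4836; next would be 5130 > 4836)

14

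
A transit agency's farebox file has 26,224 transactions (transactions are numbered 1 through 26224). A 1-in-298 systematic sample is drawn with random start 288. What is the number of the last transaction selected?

26214

k = 298
88th selection = r + (88−1)·k = 288 + 87×298 = 288 + 25926 = 26214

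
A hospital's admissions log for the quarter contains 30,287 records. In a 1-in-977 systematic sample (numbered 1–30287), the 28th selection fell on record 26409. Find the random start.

k = 977
r = 26409 − (28−1)×977 = 26409 − 26379 = 30

30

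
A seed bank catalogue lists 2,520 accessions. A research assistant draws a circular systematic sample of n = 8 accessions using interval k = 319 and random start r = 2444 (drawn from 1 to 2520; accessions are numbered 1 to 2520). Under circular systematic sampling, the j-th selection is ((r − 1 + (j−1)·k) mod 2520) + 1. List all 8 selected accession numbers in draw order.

2444, 243, 562, 881, 1200, 1519, 1838, 2157

Selection 1: 2444
Selection 2: 2444 + 319 = 2763 → 2763 − 2520 = 243
Selection 3: 243 + 319 = 562
Selection 4: 562 + 319 = 881
Selection 5: 881 + 319 = 1200
Selection 6: 1200 + 319 = 1519
Selection 7: 1519 + 319 = 1838
Selection 8: 1838 + 319 = 2157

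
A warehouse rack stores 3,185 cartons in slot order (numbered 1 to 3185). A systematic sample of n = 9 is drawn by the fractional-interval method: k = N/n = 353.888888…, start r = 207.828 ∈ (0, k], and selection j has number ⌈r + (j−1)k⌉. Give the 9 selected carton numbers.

208, 562, 916, 1270, 1624, 1978, 2332, 2686, 3039

j=1: r + 0k = 207.828 → ⌈·⌉ = 208
j=2: r + 1k = 561.716888… → ⌈·⌉ = 562
j=3: r + 2k = 915.605777… → ⌈·⌉ = 916
j=4: r + 3k = 1269.494666… → ⌈·⌉ = 1270
j=5: r + 4k = 1623.383555… → ⌈·⌉ = 1624
j=6: r + 5k = 1977.272444… → ⌈·⌉ = 1978
j=7: r + 6k = 2331.161333… → ⌈·⌉ = 2332
j=8: r + 7k = 2685.050222… → ⌈·⌉ = 2686
j=9: r + 8k = 3038.939111… → ⌈·⌉ = 3039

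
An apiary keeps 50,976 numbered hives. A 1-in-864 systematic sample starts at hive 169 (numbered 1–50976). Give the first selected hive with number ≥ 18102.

k = 864
Steps past start: ⌈(18102 − 169)/864⌉ = ⌈17933/864⌉ = 21
Selected hive: 169 + 21×864 = 18313

18313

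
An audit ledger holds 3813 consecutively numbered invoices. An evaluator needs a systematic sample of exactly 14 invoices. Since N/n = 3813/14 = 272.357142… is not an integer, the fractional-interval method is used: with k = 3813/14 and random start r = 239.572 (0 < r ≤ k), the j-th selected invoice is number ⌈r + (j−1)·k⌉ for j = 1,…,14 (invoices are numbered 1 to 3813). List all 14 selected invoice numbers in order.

240, 512, 785, 1057, 1330, 1602, 1874, 2147, 2419, 2691, 2964, 3236, 3508, 3781

j=1: r + 0k = 239.572 → ⌈·⌉ = 240
j=2: r + 1k = 511.929142… → ⌈·⌉ = 512
j=3: r + 2k = 784.286285… → ⌈·⌉ = 785
j=4: r + 3k = 1056.643428… → ⌈·⌉ = 1057
j=5: r + 4k = 1329.000571… → ⌈·⌉ = 1330
j=6: r + 5k = 1601.357714… → ⌈·⌉ = 1602
j=7: r + 6k = 1873.714857… → ⌈·⌉ = 1874
j=8: r + 7k = 2146.072 → ⌈·⌉ = 2147
j=9: r + 8k = 2418.429142… → ⌈·⌉ = 2419
j=10: r + 9k = 2690.786285… → ⌈·⌉ = 2691
j=11: r + 10k = 2963.143428… → ⌈·⌉ = 2964
j=12: r + 11k = 3235.500571… → ⌈·⌉ = 3236
j=13: r + 12k = 3507.857714… → ⌈·⌉ = 3508
j=14: r + 13k = 3780.214857… → ⌈·⌉ = 3781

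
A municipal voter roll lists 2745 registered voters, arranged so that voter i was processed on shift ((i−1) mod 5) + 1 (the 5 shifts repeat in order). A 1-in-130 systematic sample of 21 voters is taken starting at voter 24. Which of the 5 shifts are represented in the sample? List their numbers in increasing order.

Consecutive selections differ by k = 130, so their shift numbers differ by 130 mod 5 = 0.
gcd(130, 5) = 5, so the sample visits 5/5 = 1 distinct residues mod 5.
Start 24 is shift 4; the shifts hit are 4.

4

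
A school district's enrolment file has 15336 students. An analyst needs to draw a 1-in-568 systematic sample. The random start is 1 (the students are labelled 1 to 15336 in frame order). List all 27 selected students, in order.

student 1: 1
student 2: 1 + 568 = 569
student 3: 569 + 568 = 1137
student 4: 1137 + 568 = 1705
student 5: 1705 + 568 = 2273
student 6: 2273 + 568 = 2841
student 7: 2841 + 568 = 3409
student 8: 3409 + 568 = 3977
student 9: 3977 + 568 = 4545
student 10: 4545 + 568 = 5113
student 11: 5113 + 568 = 5681
student 12: 5681 + 568 = 6249
student 13: 6249 + 568 = 6817
student 14: 6817 + 568 = 7385
student 15: 7385 + 568 = 7953
student 16: 7953 + 568 = 8521
student 17: 8521 + 568 = 9089
student 18: 9089 + 568 = 9657
student 19: 9657 + 568 = 10225
student 20: 10225 + 568 = 10793
student 21: 10793 + 568 = 11361
student 22: 11361 + 568 = 11929
student 23: 11929 + 568 = 12497
student 24: 12497 + 568 = 13065
student 25: 13065 + 568 = 13633
student 26: 13633 + 568 = 14201
student 27: 14201 + 568 = 14769

1, 569, 1137, 1705, 2273, 2841, 3409, 3977, 4545, 5113, 5681, 6249, 6817, 7385, 7953, 8521, 9089, 9657, 10225, 10793, 11361, 11929, 12497, 13065, 13633, 14201, 14769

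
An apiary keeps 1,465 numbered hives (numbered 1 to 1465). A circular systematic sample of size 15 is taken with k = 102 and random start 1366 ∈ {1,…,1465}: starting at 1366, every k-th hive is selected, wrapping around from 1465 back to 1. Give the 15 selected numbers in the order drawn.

1366, 3, 105, 207, 309, 411, 513, 615, 717, 819, 921, 1023, 1125, 1227, 1329

Selection 1: 1366
Selection 2: 1366 + 102 = 1468 → 1468 − 1465 = 3
Selection 3: 3 + 102 = 105
Selection 4: 105 + 102 = 207
Selection 5: 207 + 102 = 309
Selection 6: 309 + 102 = 411
Selection 7: 411 + 102 = 513
Selection 8: 513 + 102 = 615
Selection 9: 615 + 102 = 717
Selection 10: 717 + 102 = 819
Selection 11: 819 + 102 = 921
Selection 12: 921 + 102 = 1023
Selection 13: 1023 + 102 = 1125
Selection 14: 1125 + 102 = 1227
Selection 15: 1227 + 102 = 1329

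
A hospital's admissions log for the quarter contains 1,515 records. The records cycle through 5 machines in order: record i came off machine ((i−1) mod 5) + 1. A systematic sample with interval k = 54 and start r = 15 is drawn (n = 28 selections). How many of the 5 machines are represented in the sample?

5

Consecutive selections differ by k = 54, so their machine numbers differ by 54 mod 5 = 4.
gcd(54, 5) = 1, so the sample visits 5/1 = 5 distinct residues mod 5.
Start 15 is machine 5; the machines hit are 1, 2, 3, 4, 5.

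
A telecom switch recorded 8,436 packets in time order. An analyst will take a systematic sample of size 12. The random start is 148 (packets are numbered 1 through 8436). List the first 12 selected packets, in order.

k = N/n = 8436/12 = 703
packet 1: 148
packet 2: 148 + 703 = 851
packet 3: 851 + 703 = 1554
packet 4: 1554 + 703 = 2257
packet 5: 2257 + 703 = 2960
packet 6: 2960 + 703 = 3663
packet 7: 3663 + 703 = 4366
packet 8: 4366 + 703 = 5069
packet 9: 5069 + 703 = 5772
packet 10: 5772 + 703 = 6475
packet 11: 6475 + 703 = 7178
packet 12: 7178 + 703 = 7881

148, 851, 1554, 2257, 2960, 3663, 4366, 5069, 5772, 6475, 7178, 7881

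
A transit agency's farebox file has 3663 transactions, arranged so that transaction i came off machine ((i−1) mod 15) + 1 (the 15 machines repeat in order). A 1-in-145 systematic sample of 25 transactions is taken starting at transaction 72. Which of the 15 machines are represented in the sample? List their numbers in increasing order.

Consecutive selections differ by k = 145, so their machine numbers differ by 145 mod 15 = 10.
gcd(145, 15) = 5, so the sample visits 15/5 = 3 distinct residues mod 15.
Start 72 is machine 12; the machines hit are 2, 7, 12.

2, 7, 12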